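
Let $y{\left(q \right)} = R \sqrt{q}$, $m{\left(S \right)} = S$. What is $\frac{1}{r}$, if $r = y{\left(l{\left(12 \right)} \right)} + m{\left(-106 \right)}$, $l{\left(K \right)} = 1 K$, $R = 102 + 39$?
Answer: $\frac{53}{113668} + \frac{141 \sqrt{3}}{113668} \approx 0.0026148$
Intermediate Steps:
$R = 141$
$l{\left(K \right)} = K$
$y{\left(q \right)} = 141 \sqrt{q}$
$r = -106 + 282 \sqrt{3}$ ($r = 141 \sqrt{12} - 106 = 141 \cdot 2 \sqrt{3} - 106 = 282 \sqrt{3} - 106 = -106 + 282 \sqrt{3} \approx 382.44$)
$\frac{1}{r} = \frac{1}{-106 + 282 \sqrt{3}}$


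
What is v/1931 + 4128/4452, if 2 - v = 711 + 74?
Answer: 373771/716401 ≈ 0.52173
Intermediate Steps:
v = -783 (v = 2 - (711 + 74) = 2 - 1*785 = 2 - 785 = -783)
v/1931 + 4128/4452 = -783/1931 + 4128/4452 = -783*1/1931 + 4128*(1/4452) = -783/1931 + 344/371 = 373771/716401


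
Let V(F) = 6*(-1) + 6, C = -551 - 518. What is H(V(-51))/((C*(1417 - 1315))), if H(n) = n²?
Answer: 0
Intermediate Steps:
C = -1069
V(F) = 0 (V(F) = -6 + 6 = 0)
H(V(-51))/((C*(1417 - 1315))) = 0²/((-1069*(1417 - 1315))) = 0/((-1069*102)) = 0/(-109038) = 0*(-1/109038) = 0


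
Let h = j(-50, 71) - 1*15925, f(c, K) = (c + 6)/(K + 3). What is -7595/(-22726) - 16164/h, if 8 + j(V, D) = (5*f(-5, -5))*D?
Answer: 979404623/732254446 ≈ 1.3375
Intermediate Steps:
f(c, K) = (6 + c)/(3 + K)
j(V, D) = -8 - 5*D/2 (j(V, D) = -8 + (5*((6 - 5)/(3 - 5)))*D = -8 + (5*(1/(-2)))*D = -8 + (5*(-½*1))*D = -8 + (5*(-½))*D = -8 - 5*D/2)
h = -32221/2 (h = (-8 - 5/2*71) - 1*15925 = (-8 - 355/2) - 15925 = -371/2 - 15925 = -32221/2 ≈ -16111.)
-7595/(-22726) - 16164/h = -7595/(-22726) - 16164/(-32221/2) = -7595*(-1/22726) - 16164*(-2/32221) = 7595/22726 + 32328/32221 = 979404623/732254446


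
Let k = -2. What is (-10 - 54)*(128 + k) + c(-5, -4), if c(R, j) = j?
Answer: -8068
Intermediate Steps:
(-10 - 54)*(128 + k) + c(-5, -4) = (-10 - 54)*(128 - 2) - 4 = -64*126 - 4 = -8064 - 4 = -8068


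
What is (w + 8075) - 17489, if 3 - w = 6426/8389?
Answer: -78955305/8389 ≈ -9411.8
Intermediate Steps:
w = 18741/8389 (w = 3 - 6426/8389 = 18741/8389 ≈ 2.2340)
(w + 8075) - 17489 = (18741/8389 + 8075) - 17489 = 67759916/8389 - 17489 = -78955305/8389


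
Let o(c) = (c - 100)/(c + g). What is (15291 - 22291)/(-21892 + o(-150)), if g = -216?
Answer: 1281000/4006111 ≈ 0.31976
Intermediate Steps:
o(c) = (-100 + c)/(-216 + c) (o(c) = (c - 100)/(c - 216) = (-100 + c)/(-216 + c))
(15291 - 22291)/(-21892 + o(-150)) = (15291 - 22291)/(-21892 + (-100 - 150)/(-216 - 150)) = -7000/(-21892 - 250/(-366)) = -7000/(-21892 - 1/366*(-250)) = -7000/(-21892 + 125/183) = -7000/(-4006111/183) = -7000*(-183/4006111) = 1281000/4006111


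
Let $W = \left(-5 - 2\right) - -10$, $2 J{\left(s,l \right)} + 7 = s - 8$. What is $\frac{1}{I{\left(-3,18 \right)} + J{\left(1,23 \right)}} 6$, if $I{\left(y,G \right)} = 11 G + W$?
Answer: $\frac{3}{97} \approx 0.030928$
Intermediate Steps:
$J{\left(s,l \right)} = - \frac{15}{2} + \frac{s}{2}$ ($J{\left(s,l \right)} = - \frac{7}{2} + \frac{s - 8}{2} = - \frac{7}{2} + \frac{-8 + s}{2} = - \frac{7}{2} + \left(-4 + \frac{s}{2}\right) = - \frac{15}{2} + \frac{s}{2}$)
$W = 3$ ($W = \left(-5 - 2\right) + 10 = -7 + 10 = 3$)
$I{\left(y,G \right)} = 3 + 11 G$ ($I{\left(y,G \right)} = 11 G + 3 = 3 + 11 G$)
$\frac{1}{I{\left(-3,18 \right)} + J{\left(1,23 \right)}} 6 = \frac{1}{\left(3 + 11 \cdot 18\right) + \left(- \frac{15}{2} + \frac{1}{2} \cdot 1\right)} 6 = \frac{1}{\left(3 + 198\right) + \left(- \frac{15}{2} + \frac{1}{2}\right)} 6 = \frac{1}{201 - 7} \cdot 6 = \frac{1}{194} \cdot 6 = \frac{3}{97}$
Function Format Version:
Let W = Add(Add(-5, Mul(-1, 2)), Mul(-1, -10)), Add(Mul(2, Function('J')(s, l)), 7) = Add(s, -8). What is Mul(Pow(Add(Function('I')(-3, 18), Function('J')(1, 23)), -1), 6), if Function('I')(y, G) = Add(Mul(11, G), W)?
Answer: Rational(3, 97) ≈ 0.030928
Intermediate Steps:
Function('J')(s, l) = Add(Rational(-15, 2), Mul(Rational(1, 2), s)) (Function('J')(s, l) = Add(Rational(-7, 2), Mul(Rational(1, 2), Add(s, -8))) = Add(Rational(-7, 2), Mul(Rational(1, 2), Add(-8, s))) = Add(Rational(-7, 2), Add(-4, Mul(Rational(1, 2), s))) = Add(Rational(-15, 2), Mul(Rational(1, 2), s)))
W = 3 (W = Add(Add(-5, -2), 10) = Add(-7, 10) = 3)
Function('I')(y, G) = Add(3, Mul(11, G)) (Function('I')(y, G) = Add(Mul(11, G), 3) = Add(3, Mul(11, G)))
Mul(Pow(Add(Function('I')(-3, 18), Function('J')(1, 23)), -1), 6) = Mul(Pow(Add(Add(3, Mul(11, 18)), Add(Rational(-15, 2), Mul(Rational(1, 2), 1))), -1), 6) = Mul(Pow(Add(Add(3, 198), Add(Rational(-15, 2), Rational(1, 2))), -1), 6) = Mul(Pow(Add(201, -7), -1), 6) = Mul(Pow(194, -1), 6) = Mul(Rational(1, 194), 6) = Rational(3, 97)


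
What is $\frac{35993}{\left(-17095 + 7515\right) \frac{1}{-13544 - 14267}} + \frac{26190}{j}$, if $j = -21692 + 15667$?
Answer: $\frac{48246256567}{461756} \approx 1.0448 \cdot 10^{5}$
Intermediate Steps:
$j = -6025$
$\frac{35993}{\left(-17095 + 7515\right) \frac{1}{-13544 - 14267}} + \frac{26190}{j} = \frac{35993}{\left(-17095 + 7515\right) \frac{1}{-13544 - 14267}} + \frac{26190}{-6025} = \frac{35993}{\left(-9580\right) \frac{1}{-27811}} + 26190 \left(- \frac{1}{6025}\right) = \frac{35993}{\left(-9580\right) \left(- \frac{1}{27811}\right)} - \frac{5238}{1205} = \frac{35993}{\frac{9580}{27811}} - \frac{5238}{1205} = 35993 \cdot \frac{27811}{9580} - \frac{5238}{1205} = \frac{1001001323}{9580} - \frac{5238}{1205} = \frac{48246256567}{461756}$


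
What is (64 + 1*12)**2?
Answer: 5776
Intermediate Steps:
(64 + 1*12)**2 = (64 + 12)**2 = 76**2 = 5776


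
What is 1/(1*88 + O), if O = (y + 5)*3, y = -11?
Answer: 1/70 ≈ 0.014286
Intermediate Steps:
O = -18 (O = (-11 + 5)*3 = -6*3 = -18)
1/(1*88 + O) = 1/(1*88 - 18) = 1/(88 - 18) = 1/70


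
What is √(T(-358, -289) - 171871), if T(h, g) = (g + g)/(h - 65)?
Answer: I*√3416940185/141 ≈ 414.57*I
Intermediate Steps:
T(h, g) = 2*g/(-65 + h) (T(h, g) = (2*g)/(-65 + h) = 2*g/(-65 + h))
√(T(-358, -289) - 171871) = √(2*(-289)/(-65 - 358) - 171871) = √(2*(-289)/(-423) - 171871) = √(2*(-289)*(-1/423) - 171871) = √(578/423 - 171871) = √(-72700855/423) = I*√3416940185/141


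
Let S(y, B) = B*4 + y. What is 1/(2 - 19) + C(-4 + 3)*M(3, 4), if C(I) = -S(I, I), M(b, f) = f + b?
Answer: 594/17 ≈ 34.941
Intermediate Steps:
S(y, B) = y + 4*B (S(y, B) = 4*B + y = y + 4*B)
M(b, f) = b + f
C(I) = -5*I (C(I) = -(I + 4*I) = -5*I)
1/(2 - 19) + C(-4 + 3)*M(3, 4) = 1/(2 - 19) + (-5*(-4 + 3))*(3 + 4) = 1/(-17) - 5*(-1)*7 = -1/17 + 5*7 = -1/17 + 35 = 594/17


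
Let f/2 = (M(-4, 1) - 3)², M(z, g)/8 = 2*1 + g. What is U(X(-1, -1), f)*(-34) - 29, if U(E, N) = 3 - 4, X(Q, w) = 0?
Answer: 5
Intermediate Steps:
M(z, g) = 16 + 8*g (M(z, g) = 8*(2*1 + g) = 8*(2 + g) = 16 + 8*g)
f = 882 (f = 2*((16 + 8*1) - 3)² = 2*((16 + 8) - 3)² = 2*(24 - 3)² = 2*21² = 2*441 = 882)
U(E, N) = -1
U(X(-1, -1), f)*(-34) - 29 = -1*(-34) - 29 = 34 - 29 = 5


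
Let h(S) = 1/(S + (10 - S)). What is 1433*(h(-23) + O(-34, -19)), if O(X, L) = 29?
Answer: 417003/10 ≈ 41700.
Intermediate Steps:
h(S) = ⅒ (h(S) = 1/10 = ⅒)
1433*(h(-23) + O(-34, -19)) = 1433*(⅒ + 29) = 1433*(291/10) = 417003/10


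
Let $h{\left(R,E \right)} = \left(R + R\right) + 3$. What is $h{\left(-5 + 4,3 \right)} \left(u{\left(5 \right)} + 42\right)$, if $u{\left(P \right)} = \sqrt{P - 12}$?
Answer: $42 + i \sqrt{7} \approx 42.0 + 2.6458 i$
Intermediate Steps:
$h{\left(R,E \right)} = 3 + 2 R$ ($h{\left(R,E \right)} = 2 R + 3 = 3 + 2 R$)
$u{\left(P \right)} = \sqrt{-12 + P}$
$h{\left(-5 + 4,3 \right)} \left(u{\left(5 \right)} + 42\right) = \left(3 + 2 \left(-5 + 4\right)\right) \left(\sqrt{-12 + 5} + 42\right) = \left(3 + 2 \left(-1\right)\right) \left(\sqrt{-7} + 42\right) = \left(3 - 2\right) \left(i \sqrt{7} + 42\right) = 1 \left(42 + i \sqrt{7}\right) = 42 + i \sqrt{7}$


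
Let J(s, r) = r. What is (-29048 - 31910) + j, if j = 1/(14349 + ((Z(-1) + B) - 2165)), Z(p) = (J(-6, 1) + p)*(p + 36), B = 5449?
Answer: -1074872413/17633 ≈ -60958.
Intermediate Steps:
Z(p) = (1 + p)*(36 + p) (Z(p) = (1 + p)*(p + 36) = (1 + p)*(36 + p))
j = 1/17633 (j = 1/(14349 + (((36 + (-1)² + 37*(-1)) + 5449) - 2165)) = 1/(14349 + (((36 + 1 - 37) + 5449) - 2165)) = 1/(14349 + ((0 + 5449) - 2165)) = 1/(14349 + (5449 - 2165)) = 1/(14349 + 3284) = 1/17633 ≈ 5.6712e-5)
(-29048 - 31910) + j = (-29048 - 31910) + 1/17633 = -60958 + 1/17633 = -1074872413/17633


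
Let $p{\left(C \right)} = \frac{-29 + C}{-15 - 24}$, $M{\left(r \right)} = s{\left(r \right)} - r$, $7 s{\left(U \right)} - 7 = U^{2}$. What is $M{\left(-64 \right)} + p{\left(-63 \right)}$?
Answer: $\frac{178133}{273} \approx 652.5$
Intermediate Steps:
$s{\left(U \right)} = 1 + \frac{U^{2}}{7}$
$M{\left(r \right)} = 1 - r + \frac{r^{2}}{7}$ ($M{\left(r \right)} = \left(1 + \frac{r^{2}}{7}\right) - r = 1 - r + \frac{r^{2}}{7}$)
$p{\left(C \right)} = \frac{29}{39} - \frac{C}{39}$ ($p{\left(C \right)} = \frac{-29 + C}{-39} = \left(-29 + C\right) \left(- \frac{1}{39}\right) = \frac{29}{39} - \frac{C}{39}$)
$M{\left(-64 \right)} + p{\left(-63 \right)} = \left(1 - -64 + \frac{\left(-64\right)^{2}}{7}\right) + \left(\frac{29}{39} - - \frac{21}{13}\right) = \left(1 + 64 + \frac{1}{7} \cdot 4096\right) + \left(\frac{29}{39} + \frac{21}{13}\right) = \left(1 + 64 + \frac{4096}{7}\right) + \frac{92}{39} = \frac{4551}{7} + \frac{92}{39} = \frac{178133}{273}$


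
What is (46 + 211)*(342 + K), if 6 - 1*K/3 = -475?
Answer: 458745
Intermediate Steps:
K = 1443 (K = 18 - 3*(-475) = 18 + 1425 = 1443)
(46 + 211)*(342 + K) = (46 + 211)*(342 + 1443) = 257*1785 = 458745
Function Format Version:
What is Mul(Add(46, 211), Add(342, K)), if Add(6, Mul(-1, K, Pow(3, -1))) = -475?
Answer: 458745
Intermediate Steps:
K = 1443 (K = Add(18, Mul(-3, -475)) = Add(18, 1425) = 1443)
Mul(Add(46, 211), Add(342, K)) = Mul(Add(46, 211), Add(342, 1443)) = Mul(257, 1785) = 458745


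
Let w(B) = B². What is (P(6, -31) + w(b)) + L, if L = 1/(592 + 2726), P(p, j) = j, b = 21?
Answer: 1360381/3318 ≈ 410.00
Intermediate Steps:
L = 1/3318 ≈ 0.00030139
(P(6, -31) + w(b)) + L = (-31 + 21²) + 1/3318 = (-31 + 441) + 1/3318 = 410 + 1/3318 = 1360381/3318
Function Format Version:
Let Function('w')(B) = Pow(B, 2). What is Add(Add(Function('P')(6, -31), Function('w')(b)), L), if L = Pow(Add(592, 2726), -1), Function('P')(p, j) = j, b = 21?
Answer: Rational(1360381, 3318) ≈ 410.00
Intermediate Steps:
L = Rational(1, 3318) (L = Pow(3318, -1) = Rational(1, 3318) ≈ 0.00030139)
Add(Add(Function('P')(6, -31), Function('w')(b)), L) = Add(Add(-31, Pow(21, 2)), Rational(1, 3318)) = Add(Add(-31, 441), Rational(1, 3318)) = Add(410, Rational(1, 3318)) = Rational(1360381, 3318)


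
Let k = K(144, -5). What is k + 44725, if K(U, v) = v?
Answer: 44720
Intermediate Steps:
k = -5
k + 44725 = -5 + 44725 = 44720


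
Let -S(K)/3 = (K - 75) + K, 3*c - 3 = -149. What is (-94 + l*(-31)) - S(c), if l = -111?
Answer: 2830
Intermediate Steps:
c = -146/3 (c = 1 + (⅓)*(-149) = 1 - 149/3 = -146/3 ≈ -48.667)
S(K) = 225 - 6*K (S(K) = -3*((K - 75) + K) = -3*((-75 + K) + K) = -3*(-75 + 2*K) = 225 - 6*K)
(-94 + l*(-31)) - S(c) = (-94 - 111*(-31)) - (225 - 6*(-146/3)) = (-94 + 3441) - (225 + 292) = 3347 - 1*517 = 3347 - 517 = 2830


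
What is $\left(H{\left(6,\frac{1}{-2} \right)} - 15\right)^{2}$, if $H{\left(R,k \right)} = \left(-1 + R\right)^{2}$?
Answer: $100$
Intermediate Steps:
$\left(H{\left(6,\frac{1}{-2} \right)} - 15\right)^{2} = \left(\left(-1 + 6\right)^{2} - 15\right)^{2} = \left(5^{2} - 15\right)^{2} = \left(25 - 15\right)^{2} = 10^{2} = 100$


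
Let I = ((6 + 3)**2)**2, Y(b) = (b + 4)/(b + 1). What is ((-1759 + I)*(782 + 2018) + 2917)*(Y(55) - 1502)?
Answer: -1130388199401/56 ≈ -2.0186e+10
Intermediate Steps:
Y(b) = (4 + b)/(1 + b)
I = 6561 (I = (9**2)**2 = 81**2 = 6561)
((-1759 + I)*(782 + 2018) + 2917)*(Y(55) - 1502) = ((-1759 + 6561)*(782 + 2018) + 2917)*((4 + 55)/(1 + 55) - 1502) = (4802*2800 + 2917)*(59/56 - 1502) = (13445600 + 2917)*((1/56)*59 - 1502) = 13448517*(59/56 - 1502) = 13448517*(-84053/56) = -1130388199401/56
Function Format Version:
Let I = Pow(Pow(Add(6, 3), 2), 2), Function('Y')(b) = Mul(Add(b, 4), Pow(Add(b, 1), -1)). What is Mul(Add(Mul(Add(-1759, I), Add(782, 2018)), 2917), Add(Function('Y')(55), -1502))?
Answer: Rational(-1130388199401, 56) ≈ -2.0186e+10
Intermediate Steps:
Function('Y')(b) = Mul(Pow(Add(1, b), -1), Add(4, b)) (Function('Y')(b) = Mul(Add(4, b), Pow(Add(1, b), -1)) = Mul(Pow(Add(1, b), -1), Add(4, b)))
I = 6561 (I = Pow(Pow(9, 2), 2) = Pow(81, 2) = 6561)
Mul(Add(Mul(Add(-1759, I), Add(782, 2018)), 2917), Add(Function('Y')(55), -1502)) = Mul(Add(Mul(Add(-1759, 6561), Add(782, 2018)), 2917), Add(Mul(Pow(Add(1, 55), -1), Add(4, 55)), -1502)) = Mul(Add(Mul(4802, 2800), 2917), Add(Mul(Pow(56, -1), 59), -1502)) = Mul(Add(13445600, 2917), Add(Mul(Rational(1, 56), 59), -1502)) = Mul(13448517, Add(Rational(59, 56), -1502)) = Mul(13448517, Rational(-84053, 56)) = Rational(-1130388199401, 56)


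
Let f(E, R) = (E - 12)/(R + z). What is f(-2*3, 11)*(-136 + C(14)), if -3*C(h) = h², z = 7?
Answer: 604/3 ≈ 201.33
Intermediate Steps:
f(E, R) = (-12 + E)/(7 + R) (f(E, R) = (E - 12)/(R + 7) = (-12 + E)/(7 + R))
C(h) = -h²/3
f(-2*3, 11)*(-136 + C(14)) = ((-12 - 2*3)/(7 + 11))*(-136 - ⅓*14²) = ((-12 - 6)/18)*(-136 - ⅓*196) = ((1/18)*(-18))*(-136 - 196/3) = -1*(-604/3) = 604/3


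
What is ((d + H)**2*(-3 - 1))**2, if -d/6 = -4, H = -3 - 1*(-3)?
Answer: 5308416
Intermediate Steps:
H = 0 (H = -3 + 3 = 0)
d = 24 (d = -6*(-4) = 24)
((d + H)**2*(-3 - 1))**2 = ((24 + 0)**2*(-3 - 1))**2 = (24**2*(-4))**2 = (576*(-4))**2 = (-2304)**2 = 5308416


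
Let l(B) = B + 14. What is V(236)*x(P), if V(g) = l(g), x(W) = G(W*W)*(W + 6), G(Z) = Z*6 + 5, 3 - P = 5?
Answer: 29000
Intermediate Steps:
P = -2 (P = 3 - 1*5 = 3 - 5 = -2)
G(Z) = 5 + 6*Z (G(Z) = 6*Z + 5 = 5 + 6*Z)
l(B) = 14 + B
x(W) = (5 + 6*W²)*(6 + W) (x(W) = (5 + 6*(W*W))*(W + 6) = (5 + 6*W²)*(6 + W))
V(g) = 14 + g
V(236)*x(P) = (14 + 236)*((5 + 6*(-2)²)*(6 - 2)) = 250*((5 + 6*4)*4) = 250*((5 + 24)*4) = 250*(29*4) = 250*116 = 29000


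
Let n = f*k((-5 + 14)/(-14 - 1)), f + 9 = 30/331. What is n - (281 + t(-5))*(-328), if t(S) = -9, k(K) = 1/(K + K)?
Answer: 59065907/662 ≈ 89223.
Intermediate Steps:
f = -2949/331 (f = -9 + 30/331 = -2949/331 ≈ -8.9094)
k(K) = 1/(2*K)
n = 4915/662 (n = -2949/(662*((-5 + 14)/(-14 - 1))) = -2949/(662*(9/(-15))) = -2949/(662*(9*(-1/15))) = -2949/(662*(-⅗)) = -2949*(-5)/(662*3) = -2949/331*(-⅚) = 4915/662 ≈ 7.4245)
n - (281 + t(-5))*(-328) = 4915/662 - (281 - 9)*(-328) = 4915/662 - 272*(-328) = 4915/662 - 1*(-89216) = 4915/662 + 89216 = 59065907/662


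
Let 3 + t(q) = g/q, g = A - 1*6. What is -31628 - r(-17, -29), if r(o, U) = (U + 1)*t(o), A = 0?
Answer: -538936/17 ≈ -31702.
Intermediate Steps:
g = -6 (g = 0 - 1*6 = 0 - 6 = -6)
t(q) = -3 - 6/q
r(o, U) = (1 + U)*(-3 - 6/o) (r(o, U) = (U + 1)*(-3 - 6/o) = (1 + U)*(-3 - 6/o))
-31628 - r(-17, -29) = -31628 - (-3)*(1 - 29)*(2 - 17)/(-17) = -31628 - (-3)*(-1)*(-28)*(-15)/17 = -31628 - 1*1260/17 = -31628 - 1260/17 = -538936/17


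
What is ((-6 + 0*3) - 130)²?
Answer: 18496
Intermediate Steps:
((-6 + 0*3) - 130)² = ((-6 + 0) - 130)² = (-6 - 130)² = (-136)² = 18496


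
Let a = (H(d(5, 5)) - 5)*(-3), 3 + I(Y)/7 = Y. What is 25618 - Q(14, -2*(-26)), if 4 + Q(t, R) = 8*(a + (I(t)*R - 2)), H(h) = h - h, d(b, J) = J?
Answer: -6514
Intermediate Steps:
I(Y) = -21 + 7*Y
H(h) = 0
a = 15 (a = (0 - 5)*(-3) = -5*(-3) = 15)
Q(t, R) = 100 + 8*R*(-21 + 7*t) (Q(t, R) = -4 + 8*(15 + ((-21 + 7*t)*R - 2)) = -4 + 8*(15 + (R*(-21 + 7*t) - 2)) = -4 + 8*(15 + (-2 + R*(-21 + 7*t))) = -4 + 8*(13 + R*(-21 + 7*t)) = -4 + (104 + 8*R*(-21 + 7*t)) = 100 + 8*R*(-21 + 7*t))
25618 - Q(14, -2*(-26)) = 25618 - (100 + 56*(-2*(-26))*(-3 + 14)) = 25618 - (100 + 56*52*11) = 25618 - (100 + 32032) = 25618 - 1*32132 = 25618 - 32132 = -6514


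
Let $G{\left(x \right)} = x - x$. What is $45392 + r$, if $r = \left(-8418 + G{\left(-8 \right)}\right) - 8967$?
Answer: $28007$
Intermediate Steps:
$G{\left(x \right)} = 0$
$r = -17385$ ($r = \left(-8418 + 0\right) - 8967 = -8418 - 8967 = -17385$)
$45392 + r = 45392 - 17385 = 28007$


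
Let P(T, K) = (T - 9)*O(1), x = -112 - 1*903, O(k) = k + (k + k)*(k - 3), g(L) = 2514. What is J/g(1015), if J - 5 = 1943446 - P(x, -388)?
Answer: 646793/838 ≈ 771.83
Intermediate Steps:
O(k) = k + 2*k*(-3 + k) (O(k) = k + (2*k)*(-3 + k) = k + 2*k*(-3 + k))
x = -1015 (x = -112 - 903 = -1015)
P(T, K) = 27 - 3*T (P(T, K) = (T - 9)*(1*(-5 + 2*1)) = (-9 + T)*(1*(-5 + 2)) = (-9 + T)*(1*(-3)) = (-9 + T)*(-3) = 27 - 3*T)
J = 1940379 (J = 5 + (1943446 - (27 - 3*(-1015))) = 5 + (1943446 - (27 + 3045)) = 5 + (1943446 - 1*3072) = 5 + (1943446 - 3072) = 5 + 1940374 = 1940379)
J/g(1015) = 1940379/2514 = 1940379*(1/2514) = 646793/838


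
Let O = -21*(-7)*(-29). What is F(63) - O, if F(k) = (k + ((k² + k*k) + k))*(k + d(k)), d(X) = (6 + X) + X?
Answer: 1576743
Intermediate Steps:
d(X) = 6 + 2*X
F(k) = (6 + 3*k)*(2*k + 2*k²) (F(k) = (k + ((k² + k*k) + k))*(k + (6 + 2*k)) = (k + ((k² + k²) + k))*(6 + 3*k) = (k + (2*k² + k))*(6 + 3*k) = (k + (k + 2*k²))*(6 + 3*k) = (2*k + 2*k²)*(6 + 3*k) = (6 + 3*k)*(2*k + 2*k²))
O = -4263 (O = 147*(-29) = -4263)
F(63) - O = 6*63*(2 + 63² + 3*63) - 1*(-4263) = 6*63*(2 + 3969 + 189) + 4263 = 6*63*4160 + 4263 = 1572480 + 4263 = 1576743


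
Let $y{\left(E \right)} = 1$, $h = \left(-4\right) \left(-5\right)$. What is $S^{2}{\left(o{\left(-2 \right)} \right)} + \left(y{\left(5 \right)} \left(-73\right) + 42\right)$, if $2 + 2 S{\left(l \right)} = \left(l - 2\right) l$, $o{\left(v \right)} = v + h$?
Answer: $20418$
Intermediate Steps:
$h = 20$
$o{\left(v \right)} = 20 + v$ ($o{\left(v \right)} = v + 20 = 20 + v$)
$S{\left(l \right)} = -1 + \frac{l \left(-2 + l\right)}{2}$ ($S{\left(l \right)} = -1 + \frac{\left(l - 2\right) l}{2} = -1 + \frac{\left(-2 + l\right) l}{2} = -1 + \frac{l \left(-2 + l\right)}{2}$)
$S^{2}{\left(o{\left(-2 \right)} \right)} + \left(y{\left(5 \right)} \left(-73\right) + 42\right) = \left(-1 + \frac{\left(20 - 2\right)^{2}}{2} - \left(20 - 2\right)\right)^{2} + \left(1 \left(-73\right) + 42\right) = \left(-1 + \frac{18^{2}}{2} - 18\right)^{2} + \left(-73 + 42\right) = \left(-1 + \frac{1}{2} \cdot 324 - 18\right)^{2} - 31 = \left(-1 + 162 - 18\right)^{2} - 31 = 143^{2} - 31 = 20449 - 31 = 20418$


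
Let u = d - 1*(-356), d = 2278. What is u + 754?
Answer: 3388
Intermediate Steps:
u = 2634 (u = 2278 - 1*(-356) = 2278 + 356 = 2634)
u + 754 = 2634 + 754 = 3388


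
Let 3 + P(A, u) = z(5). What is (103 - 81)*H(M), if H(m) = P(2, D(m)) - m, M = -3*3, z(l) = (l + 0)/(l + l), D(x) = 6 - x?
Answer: 143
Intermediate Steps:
z(l) = 1/2 (z(l) = l/((2*l)) = l*(1/(2*l)) = 1/2)
P(A, u) = -5/2 (P(A, u) = -3 + 1/2 = -5/2)
M = -9
H(m) = -5/2 - m
(103 - 81)*H(M) = (103 - 81)*(-5/2 - 1*(-9)) = 22*(-5/2 + 9) = 22*(13/2) = 143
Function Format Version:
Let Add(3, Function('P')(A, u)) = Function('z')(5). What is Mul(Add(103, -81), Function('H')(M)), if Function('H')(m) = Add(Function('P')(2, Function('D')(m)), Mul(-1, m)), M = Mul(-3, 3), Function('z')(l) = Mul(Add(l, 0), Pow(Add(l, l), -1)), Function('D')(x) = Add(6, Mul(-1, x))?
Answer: 143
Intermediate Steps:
Function('z')(l) = Rational(1, 2) (Function('z')(l) = Mul(l, Pow(Mul(2, l), -1)) = Mul(l, Mul(Rational(1, 2), Pow(l, -1))) = Rational(1, 2))
Function('P')(A, u) = Rational(-5, 2) (Function('P')(A, u) = Add(-3, Rational(1, 2)) = Rational(-5, 2))
M = -9
Function('H')(m) = Add(Rational(-5, 2), Mul(-1, m))
Mul(Add(103, -81), Function('H')(M)) = Mul(Add(103, -81), Add(Rational(-5, 2), Mul(-1, -9))) = Mul(22, Add(Rational(-5, 2), 9)) = Mul(22, Rational(13, 2)) = 143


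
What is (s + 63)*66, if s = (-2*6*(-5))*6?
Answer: 27918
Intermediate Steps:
s = 360 (s = -12*(-5)*6 = 60*6 = 360)
(s + 63)*66 = (360 + 63)*66 = 423*66 = 27918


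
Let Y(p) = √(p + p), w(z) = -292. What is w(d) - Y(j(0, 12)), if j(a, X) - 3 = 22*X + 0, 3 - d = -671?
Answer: -292 - √534 ≈ -315.11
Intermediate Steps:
d = 674 (d = 3 - 1*(-671) = 3 + 671 = 674)
j(a, X) = 3 + 22*X (j(a, X) = 3 + (22*X + 0) = 3 + 22*X)
Y(p) = √2*√p (Y(p) = √(2*p) = √2*√p)
w(d) - Y(j(0, 12)) = -292 - √2*√(3 + 22*12) = -292 - √2*√(3 + 264) = -292 - √2*√267 = -292 - √534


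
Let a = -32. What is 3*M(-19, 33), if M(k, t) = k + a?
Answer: -153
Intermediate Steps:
M(k, t) = -32 + k (M(k, t) = k - 32 = -32 + k)
3*M(-19, 33) = 3*(-32 - 19) = 3*(-51) = -153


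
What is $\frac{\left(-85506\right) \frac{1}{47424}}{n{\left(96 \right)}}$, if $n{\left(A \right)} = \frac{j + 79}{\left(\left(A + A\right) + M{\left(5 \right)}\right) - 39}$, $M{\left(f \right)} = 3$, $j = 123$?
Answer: $- \frac{42753}{30704} \approx -1.3924$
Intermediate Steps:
$n{\left(A \right)} = \frac{202}{-36 + 2 A}$ ($n{\left(A \right)} = \frac{123 + 79}{\left(\left(A + A\right) + 3\right) - 39} = \frac{202}{\left(2 A + 3\right) - 39} = \frac{202}{\left(3 + 2 A\right) - 39} = \frac{202}{-36 + 2 A}$)
$\frac{\left(-85506\right) \frac{1}{47424}}{n{\left(96 \right)}} = \frac{\left(-85506\right) \frac{1}{47424}}{101 \frac{1}{-18 + 96}} = \frac{\left(-85506\right) \frac{1}{47424}}{101 \cdot \frac{1}{78}} = - \frac{14251}{7904 \cdot 101 \cdot \frac{1}{78}} = - \frac{14251}{7904 \cdot \frac{101}{78}} = \left(- \frac{14251}{7904}\right) \frac{78}{101} = - \frac{42753}{30704}$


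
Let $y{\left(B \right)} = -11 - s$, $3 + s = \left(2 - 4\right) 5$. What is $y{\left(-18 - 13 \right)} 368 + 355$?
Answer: $1091$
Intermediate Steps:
$s = -13$ ($s = -3 + \left(2 - 4\right) 5 = -3 - 10 = -13$)
$y{\left(B \right)} = 2$ ($y{\left(B \right)} = -11 - -13 = -11 + 13 = 2$)
$y{\left(-18 - 13 \right)} 368 + 355 = 2 \cdot 368 + 355 = 736 + 355 = 1091$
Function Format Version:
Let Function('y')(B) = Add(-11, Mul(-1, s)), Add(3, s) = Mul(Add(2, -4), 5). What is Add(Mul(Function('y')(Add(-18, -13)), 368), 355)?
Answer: 1091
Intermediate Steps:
s = -13 (s = Add(-3, Mul(Add(2, -4), 5)) = Add(-3, Mul(-2, 5)) = Add(-3, -10) = -13)
Function('y')(B) = 2 (Function('y')(B) = Add(-11, Mul(-1, -13)) = Add(-11, 13) = 2)
Add(Mul(Function('y')(Add(-18, -13)), 368), 355) = Add(Mul(2, 368), 355) = Add(736, 355) = 1091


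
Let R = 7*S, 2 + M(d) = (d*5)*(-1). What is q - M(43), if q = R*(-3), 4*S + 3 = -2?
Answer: 973/4 ≈ 243.25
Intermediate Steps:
S = -5/4 (S = -¾ + (¼)*(-2) = -¾ - ½ = -5/4 ≈ -1.2500)
M(d) = -2 - 5*d (M(d) = -2 + (d*5)*(-1) = -2 + (5*d)*(-1) = -2 - 5*d)
R = -35/4 (R = 7*(-5/4) = -35/4 ≈ -8.7500)
q = 105/4 (q = -35/4*(-3) = 105/4 ≈ 26.250)
q - M(43) = 105/4 - (-2 - 5*43) = 105/4 - (-2 - 215) = 105/4 - 1*(-217) = 105/4 + 217 = 973/4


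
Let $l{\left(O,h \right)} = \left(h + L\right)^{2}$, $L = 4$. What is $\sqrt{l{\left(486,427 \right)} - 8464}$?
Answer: $\sqrt{177297} \approx 421.07$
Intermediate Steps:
$l{\left(O,h \right)} = \left(4 + h\right)^{2}$ ($l{\left(O,h \right)} = \left(h + 4\right)^{2} = \left(4 + h\right)^{2}$)
$\sqrt{l{\left(486,427 \right)} - 8464} = \sqrt{\left(4 + 427\right)^{2} - 8464} = \sqrt{431^{2} - 8464} = \sqrt{185761 - 8464} = \sqrt{177297}$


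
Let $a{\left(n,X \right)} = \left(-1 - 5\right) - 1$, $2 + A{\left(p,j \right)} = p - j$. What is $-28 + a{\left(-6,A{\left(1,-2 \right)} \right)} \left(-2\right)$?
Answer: $-14$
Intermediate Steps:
$A{\left(p,j \right)} = -2 + p - j$ ($A{\left(p,j \right)} = -2 - \left(j - p\right) = -2 + p - j$)
$a{\left(n,X \right)} = -7$ ($a{\left(n,X \right)} = -6 - 1 = -7$)
$-28 + a{\left(-6,A{\left(1,-2 \right)} \right)} \left(-2\right) = -28 - -14 = -28 + 14 = -14$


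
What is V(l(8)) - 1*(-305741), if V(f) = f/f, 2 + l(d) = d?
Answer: 305742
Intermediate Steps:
l(d) = -2 + d
V(f) = 1
V(l(8)) - 1*(-305741) = 1 - 1*(-305741) = 1 + 305741 = 305742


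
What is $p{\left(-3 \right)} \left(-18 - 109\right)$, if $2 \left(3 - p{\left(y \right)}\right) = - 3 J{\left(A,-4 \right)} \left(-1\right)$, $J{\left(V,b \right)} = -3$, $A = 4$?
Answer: $- \frac{1905}{2} \approx -952.5$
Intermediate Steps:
$p{\left(y \right)} = \frac{15}{2}$ ($p{\left(y \right)} = 3 - \frac{\left(-3\right) \left(-3\right) \left(-1\right)}{2} = 3 - \frac{9 \left(-1\right)}{2} = 3 - - \frac{9}{2} = 3 + \frac{9}{2} = \frac{15}{2}$)
$p{\left(-3 \right)} \left(-18 - 109\right) = \frac{15 \left(-18 - 109\right)}{2} = \frac{15}{2} \left(-127\right) = - \frac{1905}{2}$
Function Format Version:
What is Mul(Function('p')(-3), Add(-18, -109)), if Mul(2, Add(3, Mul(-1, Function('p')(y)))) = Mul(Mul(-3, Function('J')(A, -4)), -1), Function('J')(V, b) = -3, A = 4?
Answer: Rational(-1905, 2) ≈ -952.50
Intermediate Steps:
Function('p')(y) = Rational(15, 2) (Function('p')(y) = Add(3, Mul(Rational(-1, 2), Mul(Mul(-3, -3), -1))) = Add(3, Mul(Rational(-1, 2), Mul(9, -1))) = Add(3, Mul(Rational(-1, 2), -9)) = Add(3, Rational(9, 2)) = Rational(15, 2))
Mul(Function('p')(-3), Add(-18, -109)) = Mul(Rational(15, 2), Add(-18, -109)) = Mul(Rational(15, 2), -127) = Rational(-1905, 2)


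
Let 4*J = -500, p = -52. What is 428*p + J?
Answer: -22381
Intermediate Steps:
J = -125 (J = (¼)*(-500) = -125)
428*p + J = 428*(-52) - 125 = -22256 - 125 = -22381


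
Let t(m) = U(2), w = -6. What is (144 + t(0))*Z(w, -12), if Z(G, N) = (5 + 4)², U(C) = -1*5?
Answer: 11259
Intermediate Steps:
U(C) = -5
Z(G, N) = 81 (Z(G, N) = 9² = 81)
t(m) = -5
(144 + t(0))*Z(w, -12) = (144 - 5)*81 = 139*81 = 11259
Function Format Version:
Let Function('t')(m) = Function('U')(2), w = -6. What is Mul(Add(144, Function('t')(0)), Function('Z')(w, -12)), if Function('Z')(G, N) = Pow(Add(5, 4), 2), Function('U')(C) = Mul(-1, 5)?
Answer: 11259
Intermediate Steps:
Function('U')(C) = -5
Function('Z')(G, N) = 81 (Function('Z')(G, N) = Pow(9, 2) = 81)
Function('t')(m) = -5
Mul(Add(144, Function('t')(0)), Function('Z')(w, -12)) = Mul(Add(144, -5), 81) = Mul(139, 81) = 11259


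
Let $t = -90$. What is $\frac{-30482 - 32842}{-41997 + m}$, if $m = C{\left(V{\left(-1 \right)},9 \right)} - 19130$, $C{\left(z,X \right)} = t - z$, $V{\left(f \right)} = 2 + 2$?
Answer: $\frac{21108}{20407} \approx 1.0344$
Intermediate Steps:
$V{\left(f \right)} = 4$
$C{\left(z,X \right)} = -90 - z$
$m = -19224$ ($m = \left(-90 - 4\right) - 19130 = -94 - 19130 = -19224$)
$\frac{-30482 - 32842}{-41997 + m} = \frac{-30482 - 32842}{-41997 - 19224} = \frac{-30482 - 32842}{-61221} = \left(-63324\right) \left(- \frac{1}{61221}\right) = \frac{21108}{20407}$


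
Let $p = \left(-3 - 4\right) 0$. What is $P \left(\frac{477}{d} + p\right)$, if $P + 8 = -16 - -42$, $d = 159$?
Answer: $54$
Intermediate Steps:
$p = 0$ ($p = \left(-3 - 4\right) 0 = \left(-7\right) 0 = 0$)
$P = 18$ ($P = -8 - -26 = -8 + \left(-16 + 42\right) = -8 + 26 = 18$)
$P \left(\frac{477}{d} + p\right) = 18 \left(\frac{477}{159} + 0\right) = 18 \left(477 \cdot \frac{1}{159} + 0\right) = 18 \left(3 + 0\right) = 18 \cdot 3 = 54$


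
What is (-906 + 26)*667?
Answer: -586960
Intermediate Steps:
(-906 + 26)*667 = -880*667 = -586960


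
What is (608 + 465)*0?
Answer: 0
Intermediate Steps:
(608 + 465)*0 = 1073*0 = 0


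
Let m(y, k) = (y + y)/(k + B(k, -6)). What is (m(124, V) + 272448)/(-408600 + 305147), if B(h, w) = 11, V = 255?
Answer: -36235708/13759249 ≈ -2.6336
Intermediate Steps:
m(y, k) = 2*y/(11 + k) (m(y, k) = (y + y)/(k + 11) = (2*y)/(11 + k) = 2*y/(11 + k))
(m(124, V) + 272448)/(-408600 + 305147) = (2*124/(11 + 255) + 272448)/(-408600 + 305147) = (2*124/266 + 272448)/(-103453) = (2*124*(1/266) + 272448)*(-1/103453) = (124/133 + 272448)*(-1/103453) = (36235708/133)*(-1/103453) = -36235708/13759249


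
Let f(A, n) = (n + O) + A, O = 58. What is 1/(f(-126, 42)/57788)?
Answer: -28894/13 ≈ -2222.6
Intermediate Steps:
f(A, n) = 58 + A + n (f(A, n) = (n + 58) + A = (58 + n) + A = 58 + A + n)
1/(f(-126, 42)/57788) = 1/((58 - 126 + 42)/57788) = 1/(-26*1/57788) = 1/(-13/28894) = -28894/13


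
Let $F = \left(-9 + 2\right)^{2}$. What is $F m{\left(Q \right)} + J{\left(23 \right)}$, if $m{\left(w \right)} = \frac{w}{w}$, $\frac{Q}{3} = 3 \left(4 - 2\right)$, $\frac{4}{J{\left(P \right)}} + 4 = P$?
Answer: $\frac{935}{19} \approx 49.211$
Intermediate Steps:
$J{\left(P \right)} = \frac{4}{-4 + P}$
$Q = 18$ ($Q = 3 \cdot 3 \left(4 - 2\right) = 3 \cdot 3 \cdot 2 = 3 \cdot 6 = 18$)
$F = 49$ ($F = \left(-7\right)^{2} = 49$)
$m{\left(w \right)} = 1$
$F m{\left(Q \right)} + J{\left(23 \right)} = 49 \cdot 1 + \frac{4}{-4 + 23} = 49 + \frac{4}{19} = \frac{935}{19}$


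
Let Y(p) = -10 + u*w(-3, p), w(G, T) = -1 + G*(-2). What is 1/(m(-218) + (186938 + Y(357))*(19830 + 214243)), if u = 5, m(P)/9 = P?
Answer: 1/43760647607 ≈ 2.2852e-11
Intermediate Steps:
w(G, T) = -1 - 2*G
m(P) = 9*P
Y(p) = 15 (Y(p) = -10 + 5*(-1 - 2*(-3)) = -10 + 5*(-1 + 6) = -10 + 5*5 = -10 + 25 = 15)
1/(m(-218) + (186938 + Y(357))*(19830 + 214243)) = 1/(9*(-218) + (186938 + 15)*(19830 + 214243)) = 1/(-1962 + 186953*234073) = 1/(-1962 + 43760649569) = 1/43760647607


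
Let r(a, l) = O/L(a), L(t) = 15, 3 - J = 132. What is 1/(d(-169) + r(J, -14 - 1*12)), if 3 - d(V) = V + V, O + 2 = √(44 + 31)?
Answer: 76695/26142694 - 75*√3/26142694 ≈ 0.0029287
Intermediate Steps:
J = -129 (J = 3 - 1*132 = 3 - 132 = -129)
O = -2 + 5*√3 (O = -2 + √(44 + 31) = -2 + √75 = -2 + 5*√3 ≈ 6.6603)
d(V) = 3 - 2*V (d(V) = 3 - (V + V) = 3 - 2*V)
r(a, l) = -2/15 + √3/3 (r(a, l) = (-2 + 5*√3)/15 = (-2 + 5*√3)*(1/15) = -2/15 + √3/3)
1/(d(-169) + r(J, -14 - 1*12)) = 1/((3 - 2*(-169)) + (-2/15 + √3/3)) = 1/((3 + 338) + (-2/15 + √3/3)) = 1/(341 + (-2/15 + √3/3)) = 1/(5113/15 + √3/3)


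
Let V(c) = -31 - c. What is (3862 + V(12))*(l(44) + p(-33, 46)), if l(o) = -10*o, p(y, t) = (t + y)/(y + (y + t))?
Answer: -33656847/20 ≈ -1.6828e+6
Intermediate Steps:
p(y, t) = (t + y)/(t + 2*y) (p(y, t) = (t + y)/(y + (t + y)) = (t + y)/(t + 2*y))
(3862 + V(12))*(l(44) + p(-33, 46)) = (3862 + (-31 - 1*12))*(-10*44 + (46 - 33)/(46 + 2*(-33))) = (3862 + (-31 - 12))*(-440 + 13/(46 - 66)) = (3862 - 43)*(-440 + 13/(-20)) = 3819*(-440 - 1/20*13) = 3819*(-440 - 13/20) = 3819*(-8813/20) = -33656847/20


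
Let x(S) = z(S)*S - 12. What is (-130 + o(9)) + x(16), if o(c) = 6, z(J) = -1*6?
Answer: -232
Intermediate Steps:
z(J) = -6
x(S) = -12 - 6*S (x(S) = -6*S - 12 = -12 - 6*S)
(-130 + o(9)) + x(16) = (-130 + 6) + (-12 - 6*16) = -124 + (-12 - 96) = -124 - 108 = -232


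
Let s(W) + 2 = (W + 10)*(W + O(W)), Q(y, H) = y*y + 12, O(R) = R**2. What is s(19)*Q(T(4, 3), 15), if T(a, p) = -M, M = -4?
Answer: 308504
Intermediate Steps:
T(a, p) = 4 (T(a, p) = -1*(-4) = 4)
Q(y, H) = 12 + y**2 (Q(y, H) = y**2 + 12 = 12 + y**2)
s(W) = -2 + (10 + W)*(W + W**2) (s(W) = -2 + (W + 10)*(W + W**2) = -2 + (10 + W)*(W + W**2))
s(19)*Q(T(4, 3), 15) = (-2 + 19**3 + 10*19 + 11*19**2)*(12 + 4**2) = (-2 + 6859 + 190 + 11*361)*(12 + 16) = (-2 + 6859 + 190 + 3971)*28 = 11018*28 = 308504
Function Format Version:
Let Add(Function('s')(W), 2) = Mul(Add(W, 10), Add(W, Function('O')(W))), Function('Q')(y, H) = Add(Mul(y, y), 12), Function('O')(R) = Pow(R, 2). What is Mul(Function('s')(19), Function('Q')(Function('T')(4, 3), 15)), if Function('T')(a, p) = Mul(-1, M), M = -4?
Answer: 308504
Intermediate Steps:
Function('T')(a, p) = 4 (Function('T')(a, p) = Mul(-1, -4) = 4)
Function('Q')(y, H) = Add(12, Pow(y, 2)) (Function('Q')(y, H) = Add(Pow(y, 2), 12) = Add(12, Pow(y, 2)))
Function('s')(W) = Add(-2, Mul(Add(10, W), Add(W, Pow(W, 2)))) (Function('s')(W) = Add(-2, Mul(Add(W, 10), Add(W, Pow(W, 2)))) = Add(-2, Mul(Add(10, W), Add(W, Pow(W, 2)))))
Mul(Function('s')(19), Function('Q')(Function('T')(4, 3), 15)) = Mul(Add(-2, Pow(19, 3), Mul(10, 19), Mul(11, Pow(19, 2))), Add(12, Pow(4, 2))) = Mul(Add(-2, 6859, 190, Mul(11, 361)), Add(12, 16)) = Mul(Add(-2, 6859, 190, 3971), 28) = Mul(11018, 28) = 308504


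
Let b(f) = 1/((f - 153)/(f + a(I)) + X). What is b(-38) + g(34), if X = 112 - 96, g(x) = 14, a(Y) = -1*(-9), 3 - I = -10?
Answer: 9199/655 ≈ 14.044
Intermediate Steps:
I = 13 (I = 3 - 1*(-10) = 3 + 10 = 13)
a(Y) = 9
X = 16
b(f) = 1/(16 + (-153 + f)/(9 + f)) (b(f) = 1/((f - 153)/(f + 9) + 16) = 1/((-153 + f)/(9 + f) + 16) = 1/(16 + (-153 + f)/(9 + f)))
b(-38) + g(34) = (9 - 38)/(-9 + 17*(-38)) + 14 = -29/(-9 - 646) + 14 = -29/(-655) + 14 = -1/655*(-29) + 14 = 29/655 + 14 = 9199/655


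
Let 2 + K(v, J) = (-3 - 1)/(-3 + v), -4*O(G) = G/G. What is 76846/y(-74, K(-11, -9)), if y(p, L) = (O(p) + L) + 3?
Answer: 2151688/29 ≈ 74196.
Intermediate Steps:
O(G) = -1/4 (O(G) = -G/(4*G) = -1/4*1 = -1/4)
K(v, J) = -2 - 4/(-3 + v) (K(v, J) = -2 + (-3 - 1)/(-3 + v) = -2 - 4/(-3 + v))
y(p, L) = 11/4 + L (y(p, L) = (-1/4 + L) + 3 = 11/4 + L)
76846/y(-74, K(-11, -9)) = 76846/(11/4 + 2*(1 - 1*(-11))/(-3 - 11)) = 76846/(11/4 + 2*(1 + 11)/(-14)) = 76846/(11/4 + 2*(-1/14)*12) = 76846/(11/4 - 12/7) = 76846/(29/28) = 76846*(28/29) = 2151688/29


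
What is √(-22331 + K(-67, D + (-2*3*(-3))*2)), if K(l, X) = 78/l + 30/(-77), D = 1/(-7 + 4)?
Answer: I*√594387194555/5159 ≈ 149.44*I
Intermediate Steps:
D = -⅓ (D = 1/(-3) = -⅓ ≈ -0.33333)
K(l, X) = -30/77 + 78/l (K(l, X) = 78/l + 30*(-1/77) = 78/l - 30/77 = -30/77 + 78/l)
√(-22331 + K(-67, D + (-2*3*(-3))*2)) = √(-22331 + (-30/77 + 78/(-67))) = √(-22331 + (-30/77 + 78*(-1/67))) = √(-22331 + (-30/77 - 78/67)) = √(-22331 - 8016/5159) = √(-115213645/5159) = I*√594387194555/5159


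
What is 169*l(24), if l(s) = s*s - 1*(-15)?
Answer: 99879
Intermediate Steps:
l(s) = 15 + s² (l(s) = s² + 15 = 15 + s²)
169*l(24) = 169*(15 + 24²) = 169*(15 + 576) = 169*591 = 99879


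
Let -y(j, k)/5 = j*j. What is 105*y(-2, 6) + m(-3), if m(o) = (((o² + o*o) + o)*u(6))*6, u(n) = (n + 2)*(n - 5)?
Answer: -1380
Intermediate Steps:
u(n) = (-5 + n)*(2 + n) (u(n) = (2 + n)*(-5 + n) = (-5 + n)*(2 + n))
m(o) = 48*o + 96*o² (m(o) = (((o² + o*o) + o)*(-10 + 6² - 3*6))*6 = (((o² + o²) + o)*(-10 + 36 - 18))*6 = ((2*o² + o)*8)*6 = ((o + 2*o²)*8)*6 = (8*o + 16*o²)*6 = 48*o + 96*o²)
y(j, k) = -5*j² (y(j, k) = -5*j*j = -5*j²)
105*y(-2, 6) + m(-3) = 105*(-5*(-2)²) + 48*(-3)*(1 + 2*(-3)) = 105*(-5*4) + 48*(-3)*(1 - 6) = 105*(-20) + 48*(-3)*(-5) = -2100 + 720 = -1380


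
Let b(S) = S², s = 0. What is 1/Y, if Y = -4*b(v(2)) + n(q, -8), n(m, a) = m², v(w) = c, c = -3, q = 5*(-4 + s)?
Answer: 1/364 ≈ 0.0027473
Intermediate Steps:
q = -20 (q = 5*(-4 + 0) = 5*(-4) = -20)
v(w) = -3
Y = 364 (Y = -4*(-3)² + (-20)² = -4*9 + 400 = -36 + 400 = 364)
1/Y = 1/364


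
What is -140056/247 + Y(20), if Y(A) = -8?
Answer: -142032/247 ≈ -575.03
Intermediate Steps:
-140056/247 + Y(20) = -140056/247 - 8 = -142032/247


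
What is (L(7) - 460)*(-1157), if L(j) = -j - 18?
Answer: 561145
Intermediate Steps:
L(j) = -18 - j
(L(7) - 460)*(-1157) = ((-18 - 1*7) - 460)*(-1157) = ((-18 - 7) - 460)*(-1157) = (-25 - 460)*(-1157) = -485*(-1157) = 561145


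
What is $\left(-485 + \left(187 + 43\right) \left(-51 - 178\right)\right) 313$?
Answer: $-16637515$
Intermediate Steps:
$\left(-485 + \left(187 + 43\right) \left(-51 - 178\right)\right) 313 = \left(-485 + 230 \left(-229\right)\right) 313 = \left(-485 - 52670\right) 313 = \left(-53155\right) 313 = -16637515$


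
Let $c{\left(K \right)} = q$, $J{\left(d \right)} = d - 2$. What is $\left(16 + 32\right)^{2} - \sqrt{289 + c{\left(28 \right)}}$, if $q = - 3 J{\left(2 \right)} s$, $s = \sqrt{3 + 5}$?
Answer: $2287$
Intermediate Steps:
$J{\left(d \right)} = -2 + d$ ($J{\left(d \right)} = d - 2 = -2 + d$)
$s = 2 \sqrt{2}$ ($s = \sqrt{8} = 2 \sqrt{2} \approx 2.8284$)
$q = 0$ ($q = - 3 \left(-2 + 2\right) 2 \sqrt{2} = \left(-3\right) 0 \cdot 2 \sqrt{2} = 0 \cdot 2 \sqrt{2} = 0$)
$c{\left(K \right)} = 0$
$\left(16 + 32\right)^{2} - \sqrt{289 + c{\left(28 \right)}} = \left(16 + 32\right)^{2} - \sqrt{289 + 0} = 48^{2} - \sqrt{289} = 2304 - 17 = 2287$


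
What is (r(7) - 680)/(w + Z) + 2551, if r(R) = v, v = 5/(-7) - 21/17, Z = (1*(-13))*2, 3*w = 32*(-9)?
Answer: 18558285/7259 ≈ 2556.6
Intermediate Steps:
w = -96 (w = (32*(-9))/3 = (⅓)*(-288) = -96)
Z = -26 (Z = -13*2 = -26)
v = -232/119 (v = 5*(-⅐) - 21*1/17 = -5/7 - 21/17 = -232/119 ≈ -1.9496)
r(R) = -232/119
(r(7) - 680)/(w + Z) + 2551 = (-232/119 - 680)/(-96 - 26) + 2551 = -81152/119/(-122) + 2551 = -81152/119*(-1/122) + 2551 = 40576/7259 + 2551 = 18558285/7259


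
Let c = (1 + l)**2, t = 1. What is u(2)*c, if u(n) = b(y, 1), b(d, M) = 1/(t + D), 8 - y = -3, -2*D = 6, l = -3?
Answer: -2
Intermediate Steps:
D = -3 (D = -1/2*6 = -3)
y = 11 (y = 8 - 1*(-3) = 8 + 3 = 11)
b(d, M) = -1/2 (b(d, M) = 1/(1 - 3) = 1/(-2) = -1/2)
u(n) = -1/2
c = 4 (c = (1 - 3)**2 = (-2)**2 = 4)
u(2)*c = -1/2*4 = -2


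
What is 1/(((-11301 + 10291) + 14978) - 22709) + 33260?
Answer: 290725659/8741 ≈ 33260.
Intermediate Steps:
1/(((-11301 + 10291) + 14978) - 22709) + 33260 = 1/((-1010 + 14978) - 22709) + 33260 = 1/(13968 - 22709) + 33260 = 1/(-8741) + 33260 = -1/8741 + 33260 = 290725659/8741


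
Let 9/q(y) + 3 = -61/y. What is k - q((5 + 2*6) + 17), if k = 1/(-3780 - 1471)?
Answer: 1606643/855913 ≈ 1.8771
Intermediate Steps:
q(y) = 9/(-3 - 61/y)
k = -1/5251 (k = 1/(-5251) = -1/5251 ≈ -0.00019044)
k - q((5 + 2*6) + 17) = -1/5251 - (-9)*((5 + 2*6) + 17)/(61 + 3*((5 + 2*6) + 17)) = -1/5251 - (-9)*((5 + 12) + 17)/(61 + 3*((5 + 12) + 17)) = -1/5251 - (-9)*(17 + 17)/(61 + 3*(17 + 17)) = -1/5251 - (-9)*34/(61 + 3*34) = -1/5251 - (-9)*34/(61 + 102) = -1/5251 - (-9)*34/163 = -1/5251 - 1*(-306/163) = -1/5251 + 306/163 = 1606643/855913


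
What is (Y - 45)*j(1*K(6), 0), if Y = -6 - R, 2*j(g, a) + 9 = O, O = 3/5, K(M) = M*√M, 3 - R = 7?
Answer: 987/5 ≈ 197.40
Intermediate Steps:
R = -4 (R = 3 - 1*7 = 3 - 7 = -4)
K(M) = M^(3/2)
O = ⅗ (O = 3*(⅕) = ⅗ ≈ 0.60000)
j(g, a) = -21/5 (j(g, a) = -9/2 + (½)*(⅗) = -9/2 + 3/10 = -21/5)
Y = -2 (Y = -6 - 1*(-4) = -6 + 4 = -2)
(Y - 45)*j(1*K(6), 0) = (-2 - 45)*(-21/5) = -47*(-21/5) = 987/5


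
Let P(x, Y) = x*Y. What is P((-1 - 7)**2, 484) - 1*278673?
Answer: -247697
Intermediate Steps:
P(x, Y) = Y*x
P((-1 - 7)**2, 484) - 1*278673 = 484*(-1 - 7)**2 - 1*278673 = 484*(-8)**2 - 278673 = 484*64 - 278673 = 30976 - 278673 = -247697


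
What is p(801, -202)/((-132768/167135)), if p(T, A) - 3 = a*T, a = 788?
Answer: -35164702595/44256 ≈ -7.9458e+5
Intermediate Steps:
p(T, A) = 3 + 788*T
p(801, -202)/((-132768/167135)) = (3 + 788*801)/((-132768/167135)) = (3 + 631188)/((-132768*1/167135)) = 631191/(-132768/167135) = 631191*(-167135/132768) = -35164702595/44256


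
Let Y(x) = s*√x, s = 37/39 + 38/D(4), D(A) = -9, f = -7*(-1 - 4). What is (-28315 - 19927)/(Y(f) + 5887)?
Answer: -277691782329/33886526909 - 1080886131*√35/237205688363 ≈ -8.2217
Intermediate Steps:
f = 35 (f = -7*(-5) = 35)
s = -383/117 (s = 37/39 + 38/(-9) = 37*(1/39) + 38*(-⅑) = 37/39 - 38/9 = -383/117 ≈ -3.2735)
Y(x) = -383*√x/117
(-28315 - 19927)/(Y(f) + 5887) = (-28315 - 19927)/(-383*√35/117 + 5887) = -48242/(5887 - 383*√35/117)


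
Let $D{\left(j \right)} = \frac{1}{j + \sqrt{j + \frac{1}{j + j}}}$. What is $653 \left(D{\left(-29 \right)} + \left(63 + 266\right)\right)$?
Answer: $\frac{10839791511}{50461} - \frac{1959 i \sqrt{10846}}{50461} \approx 2.1482 \cdot 10^{5} - 4.0431 i$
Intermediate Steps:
$D{\left(j \right)} = \frac{1}{j + \sqrt{j + \frac{1}{2 j}}}$
$653 \left(D{\left(-29 \right)} + \left(63 + 266\right)\right) = 653 \left(\frac{2}{2 \left(-29\right) + \sqrt{2} \sqrt{\frac{1}{-29} + 2 \left(-29\right)}} + \left(63 + 266\right)\right) = 653 \left(\frac{2}{-58 + \sqrt{2} \sqrt{- \frac{1}{29} - 58}} + 329\right) = 653 \left(\frac{2}{-58 + \sqrt{2} \sqrt{- \frac{1683}{29}}} + 329\right) = 653 \left(\frac{2}{-58 + \sqrt{2} \frac{3 i \sqrt{5423}}{29}} + 329\right) = 653 \left(\frac{2}{-58 + \frac{3 i \sqrt{10846}}{29}} + 329\right) = 653 \left(329 + \frac{2}{-58 + \frac{3 i \sqrt{10846}}{29}}\right) = 214837 + \frac{1306}{-58 + \frac{3 i \sqrt{10846}}{29}}$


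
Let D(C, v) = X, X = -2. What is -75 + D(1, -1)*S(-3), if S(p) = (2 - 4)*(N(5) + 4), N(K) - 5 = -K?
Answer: -59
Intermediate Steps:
N(K) = 5 - K
D(C, v) = -2
S(p) = -8 (S(p) = (2 - 4)*((5 - 1*5) + 4) = -2*((5 - 5) + 4) = -2*(0 + 4) = -2*4 = -8)
-75 + D(1, -1)*S(-3) = -75 - 2*(-8) = -75 + 16 = -59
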